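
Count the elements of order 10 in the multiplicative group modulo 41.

4

φ(41) = 41 − 1 = 40 = 2^3 · 5.
In a cyclic group of order 40, there are φ(d) elements of order d for each divisor d of 40, and zero for non-divisors.
10 = 2 · 5 divides 40, and φ(10) = 4.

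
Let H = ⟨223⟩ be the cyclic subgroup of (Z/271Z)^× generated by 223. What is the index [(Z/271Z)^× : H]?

2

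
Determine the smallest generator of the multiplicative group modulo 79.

3

φ(79) = 79 − 1 = 78 = 2 · 3 · 13.
g is a primitive root iff g^(78/q) ≢ 1 (mod 79) for each prime q ∈ {2, 3, 13}.
g = 2: 2^39 ≡ 1 — hits 1, so not a primitive root.
g = 3: 3^39 ≡ 78; 3^26 ≡ 23; 3^6 ≡ 18 — none is 1, so 3 is a primitive root.
The smallest primitive root modulo 79 is 3.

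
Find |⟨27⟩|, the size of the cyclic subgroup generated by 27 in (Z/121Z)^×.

The order of 27 must divide φ(121) = φ(11^2) = 11·(11−1) = 110 = 2 · 5 · 11.
Divisors of 110: 1, 2, 5, 10, 11, 22, 55, 110.
Test each divisor d:
27^1 ≡ 27 (mod 121)
27^2 ≡ 3 (mod 121)
27^5 ≡ 1 (mod 121) ✓
So ord_121(27) = 5.

5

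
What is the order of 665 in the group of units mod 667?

308

The order of 665 must divide φ(667) = φ(23·29) = (23−1)·(29−1) = 22·28 = 616 = 2^3 · 7 · 11.
Divisors of 616: 1, 2, 4, 7, 8, 11, 14, 22, 28, 44, 56, 77, 88, 154, 308, 616.
Test each divisor d:
665^1 ≡ 665
665^2 ≡ 4
665^4 ≡ 16
665^7 ≡ 539
665^8 ≡ 256
665^11 ≡ 620
665^14 ≡ 376
665^22 ≡ 208
665^28 ≡ 639
665^44 ≡ 576
665^56 ≡ 117
665^77 ≡ 505
665^88 ≡ 277
665^154 ≡ 231
665^308 ≡ 1
Hence ord(665) = 308.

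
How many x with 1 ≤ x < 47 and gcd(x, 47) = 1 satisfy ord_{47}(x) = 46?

22

φ(47) = 47 − 1 = 46 = 2 · 23.
In a cyclic group of order 46, there are φ(d) elements of order d for each divisor d of 46, and zero for non-divisors.
46 = 2 · 23 divides 46, and φ(46) = 22.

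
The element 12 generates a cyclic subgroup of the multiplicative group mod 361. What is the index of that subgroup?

3

ord(12) | φ(361) = φ(19^2) = 19·(19−1) = 342 = 2 · 3^2 · 19.
Divisors of 342: 1, 2, 3, 6, 9, 18, 19, 38, 57, 114, 171, 342.
Evaluate successive powers at the divisors of 342:
12^1 ≡ 12 (mod 361)
12^2 ≡ 144 (mod 361)
12^3 ≡ 284 (mod 361)
12^6 ≡ 153 (mod 361)
12^9 ≡ 132 (mod 361)
12^18 ≡ 96 (mod 361)
12^19 ≡ 69 (mod 361)
12^38 ≡ 68 (mod 361)
12^57 ≡ 360 (mod 361)
12^114 ≡ 1 (mod 361) ✓
Thus |⟨12⟩| = ord(12) = 114.
The index is φ(361) / ord(12) = 342 / 114 = 3.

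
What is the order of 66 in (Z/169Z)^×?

13

The order of 66 must divide φ(169) = φ(13^2) = 13·(13−1) = 156 = 2^2 · 3 · 13.
Divisors of 156: 1, 2, 3, 4, 6, 12, 13, 26, 39, 52, 78, 156.
Evaluate successive powers at the divisors of 156:
66^1 ≡ 66 (mod 169)
66^2 ≡ 131 (mod 169)
66^3 ≡ 27 (mod 169)
66^4 ≡ 92 (mod 169)
66^6 ≡ 53 (mod 169)
66^12 ≡ 105 (mod 169)
66^13 ≡ 1 (mod 169) ✓
So ord_169(66) = 13.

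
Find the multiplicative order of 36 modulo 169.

78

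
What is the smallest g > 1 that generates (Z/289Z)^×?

3

φ(289) = φ(17^2) = 17·(17−1) = 272 = 2^4 · 17.
Test candidates g = 2, 3, … against the prime factors q ∈ {2, 17} of φ(289): g is a generator iff g^(272/q) ≢ 1 for every such q.
g = 2: 2^136 ≡ 1 — hits 1, so not a primitive root.
g = 3: 3^136 ≡ 288; 3^16 ≡ 171 — none is 1, so 3 is a primitive root.
The smallest primitive root modulo 289 is 3.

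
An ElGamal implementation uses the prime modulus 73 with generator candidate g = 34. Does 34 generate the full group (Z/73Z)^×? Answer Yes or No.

Yes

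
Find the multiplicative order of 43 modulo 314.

156

ord(43) | φ(314) = φ(2)·φ(157) = 1·156 = 156 = 2^2 · 3 · 13.
Divisors of 156: 1, 2, 3, 4, 6, 12, 13, 26, 39, 52, 78, 156.
Check 43^d mod 314 for each divisor in increasing order:
43^1 ≡ 43
43^2 ≡ 279
43^3 ≡ 65
43^4 ≡ 283
43^6 ≡ 143
43^12 ≡ 39
43^13 ≡ 107
43^26 ≡ 145
43^39 ≡ 129
43^52 ≡ 301
43^78 ≡ 313
43^156 ≡ 1
So ord_314(43) = 156.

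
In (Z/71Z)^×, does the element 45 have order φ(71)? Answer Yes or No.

φ(71) = 71 − 1 = 70 = 2 · 5 · 7.
An element g generates (Z/71Z)^× iff g^(70/q) ≢ 1 (mod 71) for each prime q ∈ {2, 5, 7}.
45^35 ≡ 1 (mod 71)  [q = 2: ≡ 1 ✗]
45^14 ≡ 1 (mod 71)  [q = 5: ≡ 1 ✗]
45^10 ≡ 32 (mod 71)  [q = 7: ≢ 1 ✓]
Since 45^35 ≡ 1, the order of 45 divides 35 < 70, so 45 is not a primitive root.

No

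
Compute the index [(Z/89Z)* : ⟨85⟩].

4

The order of 85 must divide φ(89) = 89 − 1 = 88 = 2^3 · 11.
Divisors of 88: 1, 2, 4, 8, 11, 22, 44, 88.
Check 85^d mod 89 for each divisor in increasing order:
85^1 ≡ 85 (mod 89)
85^2 ≡ 16 (mod 89)
85^4 ≡ 78 (mod 89)
85^8 ≡ 32 (mod 89)
85^11 ≡ 88 (mod 89)
85^22 ≡ 1 (mod 89) ✓
The order of 85 is 22, so the subgroup it generates has 22 elements.
The index is φ(89) / ord(85) = 88 / 22 = 4.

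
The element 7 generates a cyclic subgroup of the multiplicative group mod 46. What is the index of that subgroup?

1

ord(7) | φ(46) = φ(2)·φ(23) = 1·22 = 22 = 2 · 11.
Divisors of 22: 1, 2, 11, 22.
Check 7^d mod 46 for each divisor in increasing order:
7^1 ≡ 7
7^2 ≡ 3
7^11 ≡ 45
7^22 ≡ 1
Thus |⟨7⟩| = ord(7) = 22.
The index is φ(46) / ord(7) = 22 / 22 = 1.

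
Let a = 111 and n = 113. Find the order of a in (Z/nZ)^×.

28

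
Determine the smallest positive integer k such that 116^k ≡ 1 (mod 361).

By Lagrange's theorem, ord_361(116) divides φ(361) = φ(19^2) = 19·(19−1) = 342 = 2 · 3^2 · 19.
Divisors of 342: 1, 2, 3, 6, 9, 18, 19, 38, 57, 114, 171, 342.
Test each divisor d:
116^1 ≡ 116
116^2 ≡ 99
116^3 ≡ 293
116^6 ≡ 292
116^9 ≡ 360
116^18 ≡ 1
Therefore the multiplicative order of 116 modulo 361 is 18.

18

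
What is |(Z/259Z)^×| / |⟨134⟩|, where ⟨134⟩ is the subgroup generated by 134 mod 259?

18

ord(134) | φ(259) = φ(7·37) = (7−1)·(37−1) = 6·36 = 216 = 2^3 · 3^3.
Divisors of 216: 1, 2, 3, 4, 6, 8, 9, 12, 18, 24, 27, 36, 54, 72, 108, 216.
Test each divisor d:
134^1 ≡ 134
134^2 ≡ 85
134^3 ≡ 253
134^4 ≡ 232
134^6 ≡ 36
134^8 ≡ 211
134^9 ≡ 43
134^12 ≡ 1
Thus |⟨134⟩| = ord(134) = 12.
Index = |(Z/259Z)^×| / |⟨134⟩| = 216 / 12 = 18.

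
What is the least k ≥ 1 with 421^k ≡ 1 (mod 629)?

Since 421 ∈ (Z/629Z)^×, its order divides φ(629) = φ(17·37) = (17−1)·(37−1) = 16·36 = 576 = 2^6 · 3^2.
Divisors of 576: 1, 2, 3, 4, 6, 8, 9, 12, 16, 18, 24, 32, 36, 48, 64, 72, 96, 144, 192, 288, 576.
Check 421^d mod 629 for each divisor in increasing order:
421^1 ≡ 421 (mod 629)
421^2 ≡ 492 (mod 629)
421^3 ≡ 191 (mod 629)
421^4 ≡ 528 (mod 629)
421^6 ≡ 628 (mod 629)
421^8 ≡ 137 (mod 629)
421^9 ≡ 438 (mod 629)
421^12 ≡ 1 (mod 629) ✓
Therefore the multiplicative order of 421 modulo 629 is 12.

12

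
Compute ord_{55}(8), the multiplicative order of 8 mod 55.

Since 8 ∈ (Z/55Z)^×, its order divides φ(55) = φ(5·11) = (5−1)·(11−1) = 4·10 = 40 = 2^3 · 5.
Divisors of 40: 1, 2, 4, 5, 8, 10, 20, 40.
Check 8^d mod 55 for each divisor in increasing order:
8^1 ≡ 8 (mod 55)
8^2 ≡ 9 (mod 55)
8^4 ≡ 26 (mod 55)
8^5 ≡ 43 (mod 55)
8^8 ≡ 16 (mod 55)
8^10 ≡ 34 (mod 55)
8^20 ≡ 1 (mod 55) ✓
Hence ord(8) = 20.

20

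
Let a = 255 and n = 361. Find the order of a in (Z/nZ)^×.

ord(255) | φ(361) = φ(19^2) = 19·(19−1) = 342 = 2 · 3^2 · 19.
Divisors of 342: 1, 2, 3, 6, 9, 18, 19, 38, 57, 114, 171, 342.
Evaluate successive powers at the divisors of 342:
255^1 ≡ 255 (mod 361)
255^2 ≡ 45 (mod 361)
255^3 ≡ 284 (mod 361)
255^6 ≡ 153 (mod 361)
255^9 ≡ 132 (mod 361)
255^18 ≡ 96 (mod 361)
255^19 ≡ 293 (mod 361)
255^38 ≡ 292 (mod 361)
255^57 ≡ 360 (mod 361)
255^114 ≡ 1 (mod 361) ✓
So ord_361(255) = 114.

114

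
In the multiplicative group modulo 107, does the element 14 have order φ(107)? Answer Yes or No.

No

φ(107) = 107 − 1 = 106 = 2 · 53.
Test 14^(106/q) mod 107 for each prime factor q of 106:
14^53 ≡ 1 (mod 107)  [q = 2: ≡ 1 ✗]
14^2 ≡ 89 (mod 107)  [q = 53: ≢ 1 ✓]
14^53 ≡ 1 shows ord(14) | 53, strictly less than φ(107); not a primitive root.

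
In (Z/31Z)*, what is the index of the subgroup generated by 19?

2

By Lagrange's theorem, ord_31(19) divides φ(31) = 31 − 1 = 30 = 2 · 3 · 5.
Divisors of 30: 1, 2, 3, 5, 6, 10, 15, 30.
Check 19^d mod 31 for each divisor in increasing order:
19^1 ≡ 19 (mod 31)
19^2 ≡ 20 (mod 31)
19^3 ≡ 8 (mod 31)
19^5 ≡ 5 (mod 31)
19^6 ≡ 2 (mod 31)
19^10 ≡ 25 (mod 31)
19^15 ≡ 1 (mod 31) ✓
Thus |⟨19⟩| = ord(19) = 15.
The index is φ(31) / ord(19) = 30 / 15 = 2.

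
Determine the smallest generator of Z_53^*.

φ(53) = 53 − 1 = 52 = 2^2 · 13.
g is a primitive root iff g^(52/q) ≢ 1 (mod 53) for each prime q ∈ {2, 13}.
g = 2: 2^26 ≡ 52; 2^4 ≡ 16 — none is 1, so 2 is a primitive root.
So 2 is the smallest generator of (Z/53Z)^×.

2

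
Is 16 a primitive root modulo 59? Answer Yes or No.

No

φ(59) = 59 − 1 = 58 = 2 · 29.
Test 16^(58/q) mod 59 for each prime factor q of 58:
16^29 ≡ 1 (mod 59)  [q = 2: ≡ 1 ✗]
16^2 ≡ 20 (mod 59)  [q = 29: ≢ 1 ✓]
The check at q = 2 fails, so 16 generates a proper subgroup.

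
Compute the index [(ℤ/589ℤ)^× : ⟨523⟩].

6

ord(523) | φ(589) = φ(19·31) = (19−1)·(31−1) = 18·30 = 540 = 2^2 · 3^3 · 5.
Divisors of 540: 1, 2, 3, 4, 5, 6, 9, 10, 12, 15, 18, 20, 27, 30, 36, 45, 54, 60, 90, 108, 135, 180, 270, 540.
Evaluate successive powers at the divisors of 540:
523^1 ≡ 523
523^2 ≡ 233
523^3 ≡ 525
523^4 ≡ 101
523^5 ≡ 402
523^6 ≡ 562
523^9 ≡ 550
523^10 ≡ 218
523^12 ≡ 140
523^15 ≡ 464
523^18 ≡ 343
523^20 ≡ 404
523^27 ≡ 170
523^30 ≡ 311
523^36 ≡ 438
523^45 ≡ 588
523^54 ≡ 39
523^60 ≡ 125
523^90 ≡ 1
The order of 523 is 90, so the subgroup it generates has 90 elements.
[(Z/589Z)^× : ⟨523⟩] = 540/90 = 6.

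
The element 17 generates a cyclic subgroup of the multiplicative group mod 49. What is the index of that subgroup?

1

The order of 17 must divide φ(49) = φ(7^2) = 7·(7−1) = 42 = 2 · 3 · 7.
Divisors of 42: 1, 2, 3, 6, 7, 14, 21, 42.
Check 17^d mod 49 for each divisor in increasing order:
17^1 ≡ 17 (mod 49)
17^2 ≡ 44 (mod 49)
17^3 ≡ 13 (mod 49)
17^6 ≡ 22 (mod 49)
17^7 ≡ 31 (mod 49)
17^14 ≡ 30 (mod 49)
17^21 ≡ 48 (mod 49)
17^42 ≡ 1 (mod 49) ✓
So ord_49(17) = 42, hence |⟨17⟩| = 42.
The index is φ(49) / ord(17) = 42 / 42 = 1.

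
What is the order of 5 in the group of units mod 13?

4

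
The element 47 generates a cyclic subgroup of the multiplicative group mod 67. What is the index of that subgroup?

2

Since 47 ∈ (Z/67Z)^×, its order divides φ(67) = 67 − 1 = 66 = 2 · 3 · 11.
Divisors of 66: 1, 2, 3, 6, 11, 22, 33, 66.
Check 47^d mod 67 for each divisor in increasing order:
47^1 ≡ 47 (mod 67)
47^2 ≡ 65 (mod 67)
47^3 ≡ 40 (mod 67)
47^6 ≡ 59 (mod 67)
47^11 ≡ 37 (mod 67)
47^22 ≡ 29 (mod 67)
47^33 ≡ 1 (mod 67) ✓
So ord_67(47) = 33, hence |⟨47⟩| = 33.
The index is φ(67) / ord(47) = 66 / 33 = 2.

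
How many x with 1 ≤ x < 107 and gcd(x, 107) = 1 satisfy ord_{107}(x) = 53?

φ(107) = 107 − 1 = 106 = 2 · 53.
In a cyclic group of order 106, there are φ(d) elements of order d for each divisor d of 106, and zero for non-divisors.
53 | 106, and φ(53) = 53 − 1 = 52.

52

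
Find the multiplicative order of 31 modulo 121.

55

The order of 31 must divide φ(121) = φ(11^2) = 11·(11−1) = 110 = 2 · 5 · 11.
Divisors of 110: 1, 2, 5, 10, 11, 22, 55, 110.
Check 31^d mod 121 for each divisor in increasing order:
31^1 ≡ 31 (mod 121)
31^2 ≡ 114 (mod 121)
31^5 ≡ 67 (mod 121)
31^10 ≡ 12 (mod 121)
31^11 ≡ 9 (mod 121)
31^22 ≡ 81 (mod 121)
31^55 ≡ 1 (mod 121) ✓
Therefore the multiplicative order of 31 modulo 121 is 55.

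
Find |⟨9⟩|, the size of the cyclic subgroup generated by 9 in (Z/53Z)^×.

26

By Lagrange's theorem, ord_53(9) divides φ(53) = 53 − 1 = 52 = 2^2 · 13.
Divisors of 52: 1, 2, 4, 13, 26, 52.
Compute 9^d (mod 53) for the divisors d until we hit 1:
9^1 ≡ 9
9^2 ≡ 28
9^4 ≡ 42
9^13 ≡ 52
9^26 ≡ 1
So ord_53(9) = 26.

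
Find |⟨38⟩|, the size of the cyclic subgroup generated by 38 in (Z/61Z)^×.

20

The order of 38 must divide φ(61) = 61 − 1 = 60 = 2^2 · 3 · 5.
Divisors of 60: 1, 2, 3, 4, 5, 6, 10, 12, 15, 20, 30, 60.
Compute 38^d (mod 61) for the divisors d until we hit 1:
38^1 ≡ 38
38^2 ≡ 41
38^3 ≡ 33
38^4 ≡ 34
38^5 ≡ 11
38^6 ≡ 52
38^10 ≡ 60
38^12 ≡ 20
38^15 ≡ 50
38^20 ≡ 1
So ord_61(38) = 20.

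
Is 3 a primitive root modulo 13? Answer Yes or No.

No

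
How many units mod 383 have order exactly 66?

0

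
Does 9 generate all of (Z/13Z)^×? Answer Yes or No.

No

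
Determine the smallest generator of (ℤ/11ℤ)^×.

2

φ(11) = 11 − 1 = 10 = 2 · 5.
g is a primitive root iff g^(10/q) ≢ 1 (mod 11) for each prime q ∈ {2, 5}.
g = 2: 2^5 ≡ 10; 2^2 ≡ 4 — none is 1, so 2 is a primitive root.
The smallest primitive root modulo 11 is 2.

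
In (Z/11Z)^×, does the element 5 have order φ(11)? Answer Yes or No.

φ(11) = 11 − 1 = 10 = 2 · 5.
5 is a primitive root mod 11 iff 5^(φ(11)/q) ≢ 1 for every prime q | φ(11), i.e. q ∈ {2, 5}.
5^5 ≡ 1 (mod 11)  [q = 2: ≡ 1 ✗]
5^2 ≡ 3 (mod 11)  [q = 5: ≢ 1 ✓]
Since 5^5 ≡ 1, the order of 5 divides 5 < 10, so 5 is not a primitive root.

No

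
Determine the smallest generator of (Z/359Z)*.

7

φ(359) = 359 − 1 = 358 = 2 · 179.
g is a primitive root iff g^(358/q) ≢ 1 (mod 359) for each prime q ∈ {2, 179}.
g = 2: 2^179 ≡ 1 — hits 1, so not a primitive root.
g = 3: 3^179 ≡ 1 — hits 1, so not a primitive root.
g = 4: 4^179 ≡ 1 — hits 1, so not a primitive root.
g = 5: 5^179 ≡ 1 — hits 1, so not a primitive root.
g = 6: 6^179 ≡ 1 — hits 1, so not a primitive root.
g = 7: 7^179 ≡ 358; 7^2 ≡ 49 — none is 1, so 7 is a primitive root.
Hence the least primitive root of 359 is 7.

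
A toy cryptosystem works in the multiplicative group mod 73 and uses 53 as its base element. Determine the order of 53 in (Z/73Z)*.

72

ord(53) | φ(73) = 73 − 1 = 72 = 2^3 · 3^2.
Divisors of 72: 1, 2, 3, 4, 6, 8, 9, 12, 18, 24, 36, 72.
Test each divisor d:
53^1 ≡ 53 (mod 73)
53^2 ≡ 35 (mod 73)
53^3 ≡ 30 (mod 73)
53^4 ≡ 57 (mod 73)
53^6 ≡ 24 (mod 73)
53^8 ≡ 37 (mod 73)
53^9 ≡ 63 (mod 73)
53^12 ≡ 65 (mod 73)
53^18 ≡ 27 (mod 73)
53^24 ≡ 64 (mod 73)
53^36 ≡ 72 (mod 73)
53^72 ≡ 1 (mod 73) ✓
Hence ord(53) = 72.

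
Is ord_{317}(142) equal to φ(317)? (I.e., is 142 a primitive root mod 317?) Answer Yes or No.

No

φ(317) = 317 − 1 = 316 = 2^2 · 79.
It suffices to check that the order of 142 is not a proper divisor of 316: compute 142^(316/q) for q ∈ {2, 79}.
142^158 ≡ 1 (mod 317)  [q = 2: ≡ 1 ✗]
142^4 ≡ 160 (mod 317)  [q = 79: ≢ 1 ✓]
Since 142^158 ≡ 1, the order of 142 divides 158 < 316, so 142 is not a primitive root.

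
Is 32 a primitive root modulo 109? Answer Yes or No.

No

φ(109) = 109 − 1 = 108 = 2^2 · 3^3.
It suffices to check that the order of 32 is not a proper divisor of 108: compute 32^(108/q) for q ∈ {2, 3}.
32^54 ≡ 108 (mod 109)  [q = 2: ≢ 1 ✓]
32^36 ≡ 1 (mod 109)  [q = 3: ≡ 1 ✗]
Since 32^36 ≡ 1, the order of 32 divides 36 < 108, so 32 is not a primitive root.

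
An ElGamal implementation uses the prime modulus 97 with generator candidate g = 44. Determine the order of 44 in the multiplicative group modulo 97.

48

By Lagrange's theorem, ord_97(44) divides φ(97) = 97 − 1 = 96 = 2^5 · 3.
Divisors of 96: 1, 2, 3, 4, 6, 8, 12, 16, 24, 32, 48, 96.
Evaluate successive powers at the divisors of 96:
44^1 ≡ 44 (mod 97)
44^2 ≡ 93 (mod 97)
44^3 ≡ 18 (mod 97)
44^4 ≡ 16 (mod 97)
44^6 ≡ 33 (mod 97)
44^8 ≡ 62 (mod 97)
44^12 ≡ 22 (mod 97)
44^16 ≡ 61 (mod 97)
44^24 ≡ 96 (mod 97)
44^32 ≡ 35 (mod 97)
44^48 ≡ 1 (mod 97) ✓
Therefore the multiplicative order of 44 modulo 97 is 48.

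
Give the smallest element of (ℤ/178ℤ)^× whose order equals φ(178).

3

φ(178) = φ(2)·φ(89) = 1·88 = 88 = 2^3 · 11.
Test candidates g = 2, 3, … against the prime factors q ∈ {2, 11} of φ(178): g is a generator iff g^(88/q) ≢ 1 for every such q.
g = 2: gcd(2, 178) = 2 > 1, not a unit — skip.
g = 3: 3^44 ≡ 177; 3^8 ≡ 153 — none is 1, so 3 is a primitive root.
The smallest primitive root modulo 178 is 3.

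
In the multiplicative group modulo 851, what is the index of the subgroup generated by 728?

4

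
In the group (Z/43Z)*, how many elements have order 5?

0

φ(43) = 43 − 1 = 42 = 2 · 3 · 7.
Since (Z/43Z)^× is cyclic of order 42, the number of elements of order d is φ(d) when d | 42 and 0 otherwise.
Since 5 ∤ 42, the count is 0.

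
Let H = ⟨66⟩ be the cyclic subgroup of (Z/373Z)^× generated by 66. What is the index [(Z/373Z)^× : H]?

Since 66 ∈ (Z/373Z)^×, its order divides φ(373) = 373 − 1 = 372 = 2^2 · 3 · 31.
Divisors of 372: 1, 2, 3, 4, 6, 12, 31, 62, 93, 124, 186, 372.
Evaluate successive powers at the divisors of 372:
66^1 ≡ 66 (mod 373)
66^2 ≡ 253 (mod 373)
66^3 ≡ 286 (mod 373)
66^4 ≡ 226 (mod 373)
66^6 ≡ 109 (mod 373)
66^12 ≡ 318 (mod 373)
66^31 ≡ 284 (mod 373)
66^62 ≡ 88 (mod 373)
66^93 ≡ 1 (mod 373) ✓
The order of 66 is 93, so the subgroup it generates has 93 elements.
Index = |(Z/373Z)^×| / |⟨66⟩| = 372 / 93 = 4.

4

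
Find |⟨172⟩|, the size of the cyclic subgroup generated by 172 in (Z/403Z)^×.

30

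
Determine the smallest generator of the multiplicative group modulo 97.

5

φ(97) = 97 − 1 = 96 = 2^5 · 3.
g is a primitive root iff g^(96/q) ≢ 1 (mod 97) for each prime q ∈ {2, 3}.
g = 2: 2^48 ≡ 1 — hits 1, so not a primitive root.
g = 3: 3^48 ≡ 1 — hits 1, so not a primitive root.
g = 4: 4^48 ≡ 1 — hits 1, so not a primitive root.
g = 5: 5^48 ≡ 96; 5^32 ≡ 35 — none is 1, so 5 is a primitive root.
So 5 is the smallest generator of (Z/97Z)^×.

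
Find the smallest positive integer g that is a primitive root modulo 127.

3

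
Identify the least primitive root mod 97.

5

φ(97) = 97 − 1 = 96 = 2^5 · 3.
Test candidates g = 2, 3, … against the prime factors q ∈ {2, 3} of φ(97): g is a generator iff g^(96/q) ≢ 1 for every such q.
g = 2: 2^48 ≡ 1 — hits 1, so not a primitive root.
g = 3: 3^48 ≡ 1 — hits 1, so not a primitive root.
g = 4: 4^48 ≡ 1 — hits 1, so not a primitive root.
g = 5: 5^48 ≡ 96; 5^32 ≡ 35 — none is 1, so 5 is a primitive root.
Hence the least primitive root of 97 is 5.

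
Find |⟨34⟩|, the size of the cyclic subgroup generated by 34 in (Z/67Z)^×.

Since 34 ∈ (Z/67Z)^×, its order divides φ(67) = 67 − 1 = 66 = 2 · 3 · 11.
Divisors of 66: 1, 2, 3, 6, 11, 22, 33, 66.
Compute 34^d (mod 67) for the divisors d until we hit 1:
34^1 ≡ 34 (mod 67)
34^2 ≡ 17 (mod 67)
34^3 ≡ 42 (mod 67)
34^6 ≡ 22 (mod 67)
34^11 ≡ 30 (mod 67)
34^22 ≡ 29 (mod 67)
34^33 ≡ 66 (mod 67)
34^66 ≡ 1 (mod 67) ✓
The smallest such exponent is 66, so the order of 34 is 66.

66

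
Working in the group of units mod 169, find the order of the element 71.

The order of 71 must divide φ(169) = φ(13^2) = 13·(13−1) = 156 = 2^2 · 3 · 13.
Divisors of 156: 1, 2, 3, 4, 6, 12, 13, 26, 39, 52, 78, 156.
Check 71^d mod 169 for each divisor in increasing order:
71^1 ≡ 71 (mod 169)
71^2 ≡ 140 (mod 169)
71^3 ≡ 138 (mod 169)
71^4 ≡ 165 (mod 169)
71^6 ≡ 116 (mod 169)
71^12 ≡ 105 (mod 169)
71^13 ≡ 19 (mod 169)
71^26 ≡ 23 (mod 169)
71^39 ≡ 99 (mod 169)
71^52 ≡ 22 (mod 169)
71^78 ≡ 168 (mod 169)
71^156 ≡ 1 (mod 169) ✓
Therefore the multiplicative order of 71 modulo 169 is 156.

156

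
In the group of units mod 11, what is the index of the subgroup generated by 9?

2

By Lagrange's theorem, ord_11(9) divides φ(11) = 11 − 1 = 10 = 2 · 5.
Divisors of 10: 1, 2, 5, 10.
Check 9^d mod 11 for each divisor in increasing order:
9^1 ≡ 9
9^2 ≡ 4
9^5 ≡ 1
So ord_11(9) = 5, hence |⟨9⟩| = 5.
The index is φ(11) / ord(9) = 10 / 5 = 2.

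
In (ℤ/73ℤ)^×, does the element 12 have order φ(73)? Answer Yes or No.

No

φ(73) = 73 − 1 = 72 = 2^3 · 3^2.
12 is a primitive root mod 73 iff 12^(φ(73)/q) ≢ 1 for every prime q | φ(73), i.e. q ∈ {2, 3}.
12^36 ≡ 1 (mod 73)  [q = 2: ≡ 1 ✗]
12^24 ≡ 8 (mod 73)  [q = 3: ≢ 1 ✓]
Since 12^36 ≡ 1, the order of 12 divides 36 < 72, so 12 is not a primitive root.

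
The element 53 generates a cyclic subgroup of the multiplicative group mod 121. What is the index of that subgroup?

2

Since 53 ∈ (Z/121Z)^×, its order divides φ(121) = φ(11^2) = 11·(11−1) = 110 = 2 · 5 · 11.
Divisors of 110: 1, 2, 5, 10, 11, 22, 55, 110.
Compute 53^d (mod 121) for the divisors d until we hit 1:
53^1 ≡ 53
53^2 ≡ 26
53^5 ≡ 12
53^10 ≡ 23
53^11 ≡ 9
53^22 ≡ 81
53^55 ≡ 1
Thus |⟨53⟩| = ord(53) = 55.
The index is φ(121) / ord(53) = 110 / 55 = 2.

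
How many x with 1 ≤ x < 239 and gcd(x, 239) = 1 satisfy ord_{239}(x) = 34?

φ(239) = 239 − 1 = 238 = 2 · 7 · 17.
(Z/239Z)^× is cyclic (|G| = 238); a cyclic group of order m has exactly φ(d) elements of each order d | m, and none otherwise.
34 = 2 · 17 divides 238, and φ(34) = 16.

16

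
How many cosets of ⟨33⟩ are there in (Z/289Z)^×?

8

Since 33 ∈ (Z/289Z)^×, its order divides φ(289) = φ(17^2) = 17·(17−1) = 272 = 2^4 · 17.
Divisors of 272: 1, 2, 4, 8, 16, 17, 34, 68, 136, 272.
Test each divisor d:
33^1 ≡ 33 (mod 289)
33^2 ≡ 222 (mod 289)
33^4 ≡ 154 (mod 289)
33^8 ≡ 18 (mod 289)
33^16 ≡ 35 (mod 289)
33^17 ≡ 288 (mod 289)
33^34 ≡ 1 (mod 289) ✓
So ord_289(33) = 34, hence |⟨33⟩| = 34.
The index is φ(289) / ord(33) = 272 / 34 = 8.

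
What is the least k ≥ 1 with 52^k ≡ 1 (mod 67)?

22

Since 52 ∈ (Z/67Z)^×, its order divides φ(67) = 67 − 1 = 66 = 2 · 3 · 11.
Divisors of 66: 1, 2, 3, 6, 11, 22, 33, 66.
Check 52^d mod 67 for each divisor in increasing order:
52^1 ≡ 52 (mod 67)
52^2 ≡ 24 (mod 67)
52^3 ≡ 42 (mod 67)
52^6 ≡ 22 (mod 67)
52^11 ≡ 66 (mod 67)
52^22 ≡ 1 (mod 67) ✓
The smallest such exponent is 22, so the order of 52 is 22.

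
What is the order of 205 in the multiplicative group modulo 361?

342

By Lagrange's theorem, ord_361(205) divides φ(361) = φ(19^2) = 19·(19−1) = 342 = 2 · 3^2 · 19.
Divisors of 342: 1, 2, 3, 6, 9, 18, 19, 38, 57, 114, 171, 342.
Test each divisor d:
205^1 ≡ 205 (mod 361)
205^2 ≡ 149 (mod 361)
205^3 ≡ 221 (mod 361)
205^6 ≡ 106 (mod 361)
205^9 ≡ 322 (mod 361)
205^18 ≡ 77 (mod 361)
205^19 ≡ 262 (mod 361)
205^38 ≡ 54 (mod 361)
205^57 ≡ 69 (mod 361)
205^114 ≡ 68 (mod 361)
205^171 ≡ 360 (mod 361)
205^342 ≡ 1 (mod 361) ✓
Therefore the multiplicative order of 205 modulo 361 is 342.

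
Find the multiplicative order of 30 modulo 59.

58

ord(30) | φ(59) = 59 − 1 = 58 = 2 · 29.
Divisors of 58: 1, 2, 29, 58.
Evaluate successive powers at the divisors of 58:
30^1 ≡ 30
30^2 ≡ 15
30^29 ≡ 58
30^58 ≡ 1
So ord_59(30) = 58.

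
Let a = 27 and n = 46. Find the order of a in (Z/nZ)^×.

ord(27) | φ(46) = φ(2)·φ(23) = 1·22 = 22 = 2 · 11.
Divisors of 22: 1, 2, 11, 22.
Evaluate successive powers at the divisors of 22:
27^1 ≡ 27 (mod 46)
27^2 ≡ 39 (mod 46)
27^11 ≡ 1 (mod 46) ✓
The smallest such exponent is 11, so the order of 27 is 11.

11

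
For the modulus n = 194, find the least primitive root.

φ(194) = φ(2)·φ(97) = 1·96 = 96 = 2^5 · 3.
Test candidates g = 2, 3, … against the prime factors q ∈ {2, 3} of φ(194): g is a generator iff g^(96/q) ≢ 1 for every such q.
g = 2: gcd(2, 194) = 2 > 1, not a unit — skip.
g = 3: 3^48 ≡ 1 — hits 1, so not a primitive root.
g = 4: gcd(4, 194) = 2 > 1, not a unit — skip.
g = 5: 5^48 ≡ 193; 5^32 ≡ 35 — none is 1, so 5 is a primitive root.
So 5 is the smallest generator of (Z/194Z)^×.

5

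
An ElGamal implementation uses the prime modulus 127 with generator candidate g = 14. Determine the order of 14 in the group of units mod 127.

ord(14) | φ(127) = 127 − 1 = 126 = 2 · 3^2 · 7.
Divisors of 126: 1, 2, 3, 6, 7, 9, 14, 18, 21, 42, 63, 126.
Check 14^d mod 127 for each divisor in increasing order:
14^1 ≡ 14
14^2 ≡ 69
14^3 ≡ 77
14^6 ≡ 87
14^7 ≡ 75
14^9 ≡ 95
14^14 ≡ 37
14^18 ≡ 8
14^21 ≡ 108
14^42 ≡ 107
14^63 ≡ 126
14^126 ≡ 1
So ord_127(14) = 126.

126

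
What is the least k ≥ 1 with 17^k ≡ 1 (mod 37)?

The order of 17 must divide φ(37) = 37 − 1 = 36 = 2^2 · 3^2.
Divisors of 36: 1, 2, 3, 4, 6, 9, 12, 18, 36.
Check 17^d mod 37 for each divisor in increasing order:
17^1 ≡ 17 (mod 37)
17^2 ≡ 30 (mod 37)
17^3 ≡ 29 (mod 37)
17^4 ≡ 12 (mod 37)
17^6 ≡ 27 (mod 37)
17^9 ≡ 6 (mod 37)
17^12 ≡ 26 (mod 37)
17^18 ≡ 36 (mod 37)
17^36 ≡ 1 (mod 37) ✓
Hence ord(17) = 36.

36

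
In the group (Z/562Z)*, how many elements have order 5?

4

φ(562) = φ(2)·φ(281) = 1·280 = 280 = 2^3 · 5 · 7.
Since (Z/562Z)^× is cyclic of order 280, the number of elements of order d is φ(d) when d | 280 and 0 otherwise.
5 | 280, and φ(5) = 5 − 1 = 4.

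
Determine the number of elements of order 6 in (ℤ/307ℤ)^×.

φ(307) = 307 − 1 = 306 = 2 · 3^2 · 17.
Since (Z/307Z)^× is cyclic of order 306, the number of elements of order d is φ(d) when d | 306 and 0 otherwise.
6 = 2 · 3 divides 306, and φ(6) = 2.

2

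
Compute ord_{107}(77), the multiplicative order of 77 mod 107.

106

ord(77) | φ(107) = 107 − 1 = 106 = 2 · 53.
Divisors of 106: 1, 2, 53, 106.
Check 77^d mod 107 for each divisor in increasing order:
77^1 ≡ 77 (mod 107)
77^2 ≡ 44 (mod 107)
77^53 ≡ 106 (mod 107)
77^106 ≡ 1 (mod 107) ✓
So ord_107(77) = 106.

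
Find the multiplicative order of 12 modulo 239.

The order of 12 must divide φ(239) = 239 − 1 = 238 = 2 · 7 · 17.
Divisors of 238: 1, 2, 7, 14, 17, 34, 119, 238.
Evaluate successive powers at the divisors of 238:
12^1 ≡ 12 (mod 239)
12^2 ≡ 144 (mod 239)
12^7 ≡ 211 (mod 239)
12^14 ≡ 67 (mod 239)
12^17 ≡ 100 (mod 239)
12^34 ≡ 201 (mod 239)
12^119 ≡ 1 (mod 239) ✓
The smallest such exponent is 119, so the order of 12 is 119.

119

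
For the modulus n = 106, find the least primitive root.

φ(106) = φ(2)·φ(53) = 1·52 = 52 = 2^2 · 13.
g is a primitive root iff g^(52/q) ≢ 1 (mod 106) for each prime q ∈ {2, 13}.
g = 2: gcd(2, 106) = 2 > 1, not a unit — skip.
g = 3: 3^26 ≡ 105; 3^4 ≡ 81 — none is 1, so 3 is a primitive root.
The smallest primitive root modulo 106 is 3.

3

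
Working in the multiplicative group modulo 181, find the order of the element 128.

180

By Lagrange's theorem, ord_181(128) divides φ(181) = 181 − 1 = 180 = 2^2 · 3^2 · 5.
Divisors of 180: 1, 2, 3, 4, 5, 6, 9, 10, 12, 15, 18, 20, 30, 36, 45, 60, 90, 180.
Compute 128^d (mod 181) for the divisors d until we hit 1:
128^1 ≡ 128 (mod 181)
128^2 ≡ 94 (mod 181)
128^3 ≡ 86 (mod 181)
128^4 ≡ 148 (mod 181)
128^5 ≡ 120 (mod 181)
128^6 ≡ 156 (mod 181)
128^9 ≡ 22 (mod 181)
128^10 ≡ 101 (mod 181)
128^12 ≡ 82 (mod 181)
128^15 ≡ 174 (mod 181)
128^18 ≡ 122 (mod 181)
128^20 ≡ 65 (mod 181)
128^30 ≡ 49 (mod 181)
128^36 ≡ 42 (mod 181)
128^45 ≡ 19 (mod 181)
128^60 ≡ 48 (mod 181)
128^90 ≡ 180 (mod 181)
128^180 ≡ 1 (mod 181) ✓
So ord_181(128) = 180.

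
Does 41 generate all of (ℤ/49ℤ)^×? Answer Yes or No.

No

φ(49) = φ(7^2) = 7·(7−1) = 42 = 2 · 3 · 7.
41 is a primitive root mod 49 iff 41^(φ(49)/q) ≢ 1 for every prime q | φ(49), i.e. q ∈ {2, 3, 7}.
41^21 ≡ 48 (mod 49)  [q = 2: ≢ 1 ✓]
41^14 ≡ 1 (mod 49)  [q = 3: ≡ 1 ✗]
41^6 ≡ 43 (mod 49)  [q = 7: ≢ 1 ✓]
41^14 ≡ 1 shows ord(41) | 14, strictly less than φ(49); not a primitive root.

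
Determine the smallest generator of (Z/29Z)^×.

2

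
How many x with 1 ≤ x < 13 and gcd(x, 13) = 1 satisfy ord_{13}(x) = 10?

φ(13) = 13 − 1 = 12 = 2^2 · 3.
Since (Z/13Z)^× is cyclic of order 12, the number of elements of order d is φ(d) when d | 12 and 0 otherwise.
10 does not divide 12, so no element of (Z/13Z)^× has order 10.

0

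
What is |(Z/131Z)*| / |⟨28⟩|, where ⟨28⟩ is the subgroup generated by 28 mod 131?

2

The order of 28 must divide φ(131) = 131 − 1 = 130 = 2 · 5 · 13.
Divisors of 130: 1, 2, 5, 10, 13, 26, 65, 130.
Test each divisor d:
28^1 ≡ 28
28^2 ≡ 129
28^5 ≡ 112
28^10 ≡ 99
28^13 ≡ 89
28^26 ≡ 61
28^65 ≡ 1
So ord_131(28) = 65, hence |⟨28⟩| = 65.
[(Z/131Z)^× : ⟨28⟩] = 130/65 = 2.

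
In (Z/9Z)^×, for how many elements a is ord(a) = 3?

2

φ(9) = φ(3^2) = 3·(3−1) = 6 = 2 · 3.
In a cyclic group of order 6, there are φ(d) elements of order d for each divisor d of 6, and zero for non-divisors.
3 | 6, and φ(3) = 3 − 1 = 2.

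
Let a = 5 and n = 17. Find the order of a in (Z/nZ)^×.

The order of 5 must divide φ(17) = 17 − 1 = 16 = 2^4.
Divisors of 16: 1, 2, 4, 8, 16.
Evaluate successive powers at the divisors of 16:
5^1 ≡ 5
5^2 ≡ 8
5^4 ≡ 13
5^8 ≡ 16
5^16 ≡ 1
So ord_17(5) = 16.

16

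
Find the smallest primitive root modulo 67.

2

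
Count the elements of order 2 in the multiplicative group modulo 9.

1

φ(9) = φ(3^2) = 3·(3−1) = 6 = 2 · 3.
Since (Z/9Z)^× is cyclic of order 6, the number of elements of order d is φ(d) when d | 6 and 0 otherwise.
2 | 6, and φ(2) = 2 − 1 = 1.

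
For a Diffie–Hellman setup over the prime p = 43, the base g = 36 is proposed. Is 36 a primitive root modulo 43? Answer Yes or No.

φ(43) = 43 − 1 = 42 = 2 · 3 · 7.
An element g generates (Z/43Z)^× iff g^(42/q) ≢ 1 (mod 43) for each prime q ∈ {2, 3, 7}.
36^21 ≡ 1 (mod 43)  [q = 2: ≡ 1 ✗]
36^14 ≡ 6 (mod 43)  [q = 3: ≢ 1 ✓]
36^6 ≡ 1 (mod 43)  [q = 7: ≡ 1 ✗]
Since 36^21 ≡ 1, the order of 36 divides 21 < 42, so 36 is not a primitive root.

No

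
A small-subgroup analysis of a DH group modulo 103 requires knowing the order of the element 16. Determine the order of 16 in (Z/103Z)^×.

51

ord(16) | φ(103) = 103 − 1 = 102 = 2 · 3 · 17.
Divisors of 102: 1, 2, 3, 6, 17, 34, 51, 102.
Evaluate successive powers at the divisors of 102:
16^1 ≡ 16 (mod 103)
16^2 ≡ 50 (mod 103)
16^3 ≡ 79 (mod 103)
16^6 ≡ 61 (mod 103)
16^17 ≡ 56 (mod 103)
16^34 ≡ 46 (mod 103)
16^51 ≡ 1 (mod 103) ✓
So ord_103(16) = 51.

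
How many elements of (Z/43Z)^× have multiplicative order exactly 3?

2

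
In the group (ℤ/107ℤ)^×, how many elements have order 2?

1

φ(107) = 107 − 1 = 106 = 2 · 53.
Since (Z/107Z)^× is cyclic of order 106, the number of elements of order d is φ(d) when d | 106 and 0 otherwise.
2 | 106, and φ(2) = 2 − 1 = 1.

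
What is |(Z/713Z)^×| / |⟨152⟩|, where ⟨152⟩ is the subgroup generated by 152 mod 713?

ord(152) | φ(713) = φ(23·31) = (23−1)·(31−1) = 22·30 = 660 = 2^2 · 3 · 5 · 11.
Divisors of 660: 1, 2, 3, 4, 5, 6, 10, 11, 12, 15, 20, 22, 30, 33, 44, 55, 60, 66, 110, 132, 165, 220, 330, 660.
Check 152^d mod 713 for each divisor in increasing order:
152^1 ≡ 152 (mod 713)
152^2 ≡ 288 (mod 713)
152^3 ≡ 283 (mod 713)
152^4 ≡ 236 (mod 713)
152^5 ≡ 222 (mod 713)
152^6 ≡ 233 (mod 713)
152^10 ≡ 87 (mod 713)
152^11 ≡ 390 (mod 713)
152^12 ≡ 101 (mod 713)
152^15 ≡ 63 (mod 713)
152^20 ≡ 439 (mod 713)
152^22 ≡ 231 (mod 713)
152^30 ≡ 404 (mod 713)
152^33 ≡ 252 (mod 713)
152^44 ≡ 599 (mod 713)
152^55 ≡ 459 (mod 713)
152^60 ≡ 652 (mod 713)
152^66 ≡ 47 (mod 713)
152^110 ≡ 346 (mod 713)
152^132 ≡ 70 (mod 713)
152^165 ≡ 528 (mod 713)
152^220 ≡ 645 (mod 713)
152^330 ≡ 1 (mod 713) ✓
So ord_713(152) = 330, hence |⟨152⟩| = 330.
Index = |(Z/713Z)^×| / |⟨152⟩| = 660 / 330 = 2.

2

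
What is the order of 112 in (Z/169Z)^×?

52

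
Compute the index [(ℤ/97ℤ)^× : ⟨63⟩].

3

Since 63 ∈ (Z/97Z)^×, its order divides φ(97) = 97 − 1 = 96 = 2^5 · 3.
Divisors of 96: 1, 2, 3, 4, 6, 8, 12, 16, 24, 32, 48, 96.
Evaluate successive powers at the divisors of 96:
63^1 ≡ 63 (mod 97)
63^2 ≡ 89 (mod 97)
63^3 ≡ 78 (mod 97)
63^4 ≡ 64 (mod 97)
63^6 ≡ 70 (mod 97)
63^8 ≡ 22 (mod 97)
63^12 ≡ 50 (mod 97)
63^16 ≡ 96 (mod 97)
63^24 ≡ 75 (mod 97)
63^32 ≡ 1 (mod 97) ✓
The order of 63 is 32, so the subgroup it generates has 32 elements.
[(Z/97Z)^× : ⟨63⟩] = 96/32 = 3.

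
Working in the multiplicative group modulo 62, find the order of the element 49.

15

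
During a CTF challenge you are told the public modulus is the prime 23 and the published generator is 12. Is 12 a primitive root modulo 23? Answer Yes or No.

No

φ(23) = 23 − 1 = 22 = 2 · 11.
It suffices to check that the order of 12 is not a proper divisor of 22: compute 12^(22/q) for q ∈ {2, 11}.
12^11 ≡ 1 (mod 23)  [q = 2: ≡ 1 ✗]
12^2 ≡ 6 (mod 23)  [q = 11: ≢ 1 ✓]
12^11 ≡ 1 shows ord(12) | 11, strictly less than φ(23); not a primitive root.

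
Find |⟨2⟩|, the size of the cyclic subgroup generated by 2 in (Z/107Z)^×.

106

The order of 2 must divide φ(107) = 107 − 1 = 106 = 2 · 53.
Divisors of 106: 1, 2, 53, 106.
Compute 2^d (mod 107) for the divisors d until we hit 1:
2^1 ≡ 2 (mod 107)
2^2 ≡ 4 (mod 107)
2^53 ≡ 106 (mod 107)
2^106 ≡ 1 (mod 107) ✓
So ord_107(2) = 106.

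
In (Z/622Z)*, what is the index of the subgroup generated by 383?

ord(383) | φ(622) = φ(2)·φ(311) = 1·310 = 310 = 2 · 5 · 31.
Divisors of 310: 1, 2, 5, 10, 31, 62, 155, 310.
Test each divisor d:
383^1 ≡ 383 (mod 622)
383^2 ≡ 519 (mod 622)
383^5 ≡ 343 (mod 622)
383^10 ≡ 91 (mod 622)
383^31 ≡ 363 (mod 622)
383^62 ≡ 527 (mod 622)
383^155 ≡ 1 (mod 622) ✓
The order of 383 is 155, so the subgroup it generates has 155 elements.
The index is φ(622) / ord(383) = 310 / 155 = 2.

2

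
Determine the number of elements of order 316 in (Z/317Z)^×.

156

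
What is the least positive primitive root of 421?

φ(421) = 421 − 1 = 420 = 2^2 · 3 · 5 · 7.
Test candidates g = 2, 3, … against the prime factors q ∈ {2, 3, 5, 7} of φ(421): g is a generator iff g^(420/q) ≢ 1 for every such q.
g = 2: 2^210 ≡ 420; 2^140 ≡ 400; 2^84 ≡ 279; 2^60 ≡ 370 — none is 1, so 2 is a primitive root.
The smallest primitive root modulo 421 is 2.

2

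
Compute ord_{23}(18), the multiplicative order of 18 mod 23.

11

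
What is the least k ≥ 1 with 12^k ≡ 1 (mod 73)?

36

By Lagrange's theorem, ord_73(12) divides φ(73) = 73 − 1 = 72 = 2^3 · 3^2.
Divisors of 72: 1, 2, 3, 4, 6, 8, 9, 12, 18, 24, 36, 72.
Compute 12^d (mod 73) for the divisors d until we hit 1:
12^1 ≡ 12 (mod 73)
12^2 ≡ 71 (mod 73)
12^3 ≡ 49 (mod 73)
12^4 ≡ 4 (mod 73)
12^6 ≡ 65 (mod 73)
12^8 ≡ 16 (mod 73)
12^9 ≡ 46 (mod 73)
12^12 ≡ 64 (mod 73)
12^18 ≡ 72 (mod 73)
12^24 ≡ 8 (mod 73)
12^36 ≡ 1 (mod 73) ✓
Therefore the multiplicative order of 12 modulo 73 is 36.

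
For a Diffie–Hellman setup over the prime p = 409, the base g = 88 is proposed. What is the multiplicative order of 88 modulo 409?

Since 88 ∈ (Z/409Z)^×, its order divides φ(409) = 409 − 1 = 408 = 2^3 · 3 · 17.
Divisors of 408: 1, 2, 3, 4, 6, 8, 12, 17, 24, 34, 51, 68, 102, 136, 204, 408.
Evaluate successive powers at the divisors of 408:
88^1 ≡ 88
88^2 ≡ 382
88^3 ≡ 78
88^4 ≡ 320
88^6 ≡ 358
88^8 ≡ 150
88^12 ≡ 147
88^17 ≡ 31
88^24 ≡ 341
88^34 ≡ 143
88^51 ≡ 343
88^68 ≡ 408
88^102 ≡ 266
88^136 ≡ 1
So ord_409(88) = 136.

136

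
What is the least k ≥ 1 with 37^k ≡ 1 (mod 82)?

5

By Lagrange's theorem, ord_82(37) divides φ(82) = φ(2)·φ(41) = 1·40 = 40 = 2^3 · 5.
Divisors of 40: 1, 2, 4, 5, 8, 10, 20, 40.
Evaluate successive powers at the divisors of 40:
37^1 ≡ 37 (mod 82)
37^2 ≡ 57 (mod 82)
37^4 ≡ 51 (mod 82)
37^5 ≡ 1 (mod 82) ✓
The smallest such exponent is 5, so the order of 37 is 5.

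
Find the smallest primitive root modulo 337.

φ(337) = 337 − 1 = 336 = 2^4 · 3 · 7.
Test candidates g = 2, 3, … against the prime factors q ∈ {2, 3, 7} of φ(337): g is a generator iff g^(336/q) ≢ 1 for every such q.
g = 2: 2^168 ≡ 1 — hits 1, so not a primitive root.
g = 3: 3^168 ≡ 1 — hits 1, so not a primitive root.
g = 4: 4^168 ≡ 1 — hits 1, so not a primitive root.
g = 5: 5^168 ≡ 336; 5^112 ≡ 1 — hits 1, so not a primitive root.
g = 6: 6^168 ≡ 1 — hits 1, so not a primitive root.
g = 7: 7^168 ≡ 1 — hits 1, so not a primitive root.
g = 8: 8^168 ≡ 1 — hits 1, so not a primitive root.
g = 9: 9^168 ≡ 1 — hits 1, so not a primitive root.
g = 10: 10^168 ≡ 336; 10^112 ≡ 128; 10^48 ≡ 175 — none is 1, so 10 is a primitive root.
The smallest primitive root modulo 337 is 10.

10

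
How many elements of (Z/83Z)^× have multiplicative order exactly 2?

1

φ(83) = 83 − 1 = 82 = 2 · 41.
In a cyclic group of order 82, there are φ(d) elements of order d for each divisor d of 82, and zero for non-divisors.
2 | 82, and φ(2) = 2 − 1 = 1.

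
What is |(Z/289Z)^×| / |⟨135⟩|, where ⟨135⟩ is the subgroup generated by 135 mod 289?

The order of 135 must divide φ(289) = φ(17^2) = 17·(17−1) = 272 = 2^4 · 17.
Divisors of 272: 1, 2, 4, 8, 16, 17, 34, 68, 136, 272.
Test each divisor d:
135^1 ≡ 135
135^2 ≡ 18
135^4 ≡ 35
135^8 ≡ 69
135^16 ≡ 137
135^17 ≡ 288
135^34 ≡ 1
The order of 135 is 34, so the subgroup it generates has 34 elements.
[(Z/289Z)^× : ⟨135⟩] = 272/34 = 8.

8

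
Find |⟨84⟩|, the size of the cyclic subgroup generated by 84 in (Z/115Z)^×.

22

Since 84 ∈ (Z/115Z)^×, its order divides φ(115) = φ(5·23) = (5−1)·(23−1) = 4·22 = 88 = 2^3 · 11.
Divisors of 88: 1, 2, 4, 8, 11, 22, 44, 88.
Check 84^d mod 115 for each divisor in increasing order:
84^1 ≡ 84 (mod 115)
84^2 ≡ 41 (mod 115)
84^4 ≡ 71 (mod 115)
84^8 ≡ 96 (mod 115)
84^11 ≡ 114 (mod 115)
84^22 ≡ 1 (mod 115) ✓
The smallest such exponent is 22, so the order of 84 is 22.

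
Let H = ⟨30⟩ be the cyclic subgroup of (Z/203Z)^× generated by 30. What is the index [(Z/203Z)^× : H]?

ord(30) | φ(203) = φ(7·29) = (7−1)·(29−1) = 6·28 = 168 = 2^3 · 3 · 7.
Divisors of 168: 1, 2, 3, 4, 6, 7, 8, 12, 14, 21, 24, 28, 42, 56, 84, 168.
Test each divisor d:
30^1 ≡ 30 (mod 203)
30^2 ≡ 88 (mod 203)
30^3 ≡ 1 (mod 203) ✓
The order of 30 is 3, so the subgroup it generates has 3 elements.
[(Z/203Z)^× : ⟨30⟩] = 168/3 = 56.

56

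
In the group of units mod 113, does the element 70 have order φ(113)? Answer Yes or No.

Yes

φ(113) = 113 − 1 = 112 = 2^4 · 7.
Test 70^(112/q) mod 113 for each prime factor q of 112:
70^56 ≡ 112 (mod 113)  [q = 2: ≢ 1 ✓]
70^16 ≡ 109 (mod 113)  [q = 7: ≢ 1 ✓]
Every test exponent gives a nontrivial residue, hence 70 generates the full group.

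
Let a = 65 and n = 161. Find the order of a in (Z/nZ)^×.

66

Since 65 ∈ (Z/161Z)^×, its order divides φ(161) = φ(7·23) = (7−1)·(23−1) = 6·22 = 132 = 2^2 · 3 · 11.
Divisors of 132: 1, 2, 3, 4, 6, 11, 12, 22, 33, 44, 66, 132.
Check 65^d mod 161 for each divisor in increasing order:
65^1 ≡ 65 (mod 161)
65^2 ≡ 39 (mod 161)
65^3 ≡ 120 (mod 161)
65^4 ≡ 72 (mod 161)
65^6 ≡ 71 (mod 161)
65^11 ≡ 137 (mod 161)
65^12 ≡ 50 (mod 161)
65^22 ≡ 93 (mod 161)
65^33 ≡ 22 (mod 161)
65^44 ≡ 116 (mod 161)
65^66 ≡ 1 (mod 161) ✓
Therefore the multiplicative order of 65 modulo 161 is 66.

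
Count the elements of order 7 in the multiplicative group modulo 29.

φ(29) = 29 − 1 = 28 = 2^2 · 7.
In a cyclic group of order 28, there are φ(d) elements of order d for each divisor d of 28, and zero for non-divisors.
7 | 28, and φ(7) = 7 − 1 = 6.

6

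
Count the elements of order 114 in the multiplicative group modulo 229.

36

φ(229) = 229 − 1 = 228 = 2^2 · 3 · 19.
In a cyclic group of order 228, there are φ(d) elements of order d for each divisor d of 228, and zero for non-divisors.
114 = 2 · 3 · 19 divides 228, and φ(114) = 36.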